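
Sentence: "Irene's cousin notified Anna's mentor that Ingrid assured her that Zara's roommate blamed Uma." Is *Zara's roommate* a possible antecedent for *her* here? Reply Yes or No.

*her* is a pronoun; Principle B requires it to be free in its binding domain — the clause headed by 'assured'.
— Zara's roommate: subject of the clause headed by 'blamed'; is c-commanded by the pronoun; coreference would bind this R-expression — blocked (Principle C).

No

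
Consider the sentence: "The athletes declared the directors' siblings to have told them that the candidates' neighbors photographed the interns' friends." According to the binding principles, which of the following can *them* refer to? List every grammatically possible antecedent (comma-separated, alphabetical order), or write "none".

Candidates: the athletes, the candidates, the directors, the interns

*them* is a pronoun; Principle B requires it to be free in its binding domain — the clause headed by 'told'.
— the athletes: subject of the matrix clause; c-commands the pronoun but lies outside its binding domain — allowed.
— the candidates: possessor inside the subject DP of the clause headed by 'photographed'; is c-commanded by the pronoun; coreference would bind this R-expression — blocked (Principle C).
— the directors: possessor inside the subject DP of the clause headed by 'told'; does not c-command the pronoun — Principle B does not apply; allowed.
— the interns: possessor inside the object DP of the clause headed by 'photographed'; is c-commanded by the pronoun; coreference would bind this R-expression — blocked (Principle C).

the athletes, the directors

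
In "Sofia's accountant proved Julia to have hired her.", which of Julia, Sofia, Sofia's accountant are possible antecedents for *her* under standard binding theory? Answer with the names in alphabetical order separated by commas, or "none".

Sofia, Sofia's accountant

*her* is a pronoun; Principle B requires it to be free in its binding domain — the clause headed by 'hired'.
— Julia: subject of the clause headed by 'hired'; c-commands the pronoun within its binding domain — blocked (Principle B).
— Sofia: possessor inside the subject DP of the matrix clause; does not c-command the pronoun — Principle B does not apply; allowed.
— Sofia's accountant: subject of the matrix clause; c-commands the pronoun but lies outside its binding domain — allowed.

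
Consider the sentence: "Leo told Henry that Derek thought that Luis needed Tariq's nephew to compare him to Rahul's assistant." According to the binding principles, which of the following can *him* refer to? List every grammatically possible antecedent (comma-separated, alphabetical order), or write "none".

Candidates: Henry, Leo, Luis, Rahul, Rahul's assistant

Henry, Leo, Luis

*him* is a pronoun; Principle B requires it to be free in its binding domain — the clause headed by 'compare'.
— Henry: object of the matrix clause; c-commands the pronoun but lies outside its binding domain — allowed.
— Leo: subject of the matrix clause; c-commands the pronoun but lies outside its binding domain — allowed.
— Luis: subject of the clause headed by 'needed'; c-commands the pronoun but lies outside its binding domain — allowed.
— Rahul: possessor inside the second object DP of the clause headed by 'compare'; is c-commanded by the pronoun; coreference would bind this R-expression — blocked (Principle C).
— Rahul's assistant: second object of the clause headed by 'compare'; is c-commanded by the pronoun; coreference would bind this R-expression — blocked (Principle C).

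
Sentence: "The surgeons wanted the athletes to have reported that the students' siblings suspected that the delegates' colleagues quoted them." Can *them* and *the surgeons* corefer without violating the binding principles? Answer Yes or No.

*the surgeons* is an R-expression; Principle C requires it to be free (not bound by any c-commanding expression).
— them: object of the clause headed by 'quoted'; the pronoun does not c-command the R-expression — coreference allowed.

Yes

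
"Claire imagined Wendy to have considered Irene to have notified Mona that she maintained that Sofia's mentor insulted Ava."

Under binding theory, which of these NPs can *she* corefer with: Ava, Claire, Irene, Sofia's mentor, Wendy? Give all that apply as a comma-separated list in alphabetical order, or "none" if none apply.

Claire, Irene, Wendy

*she* is a pronoun; Principle B requires it to be free in its binding domain — the clause headed by 'maintained'.
— Ava: object of the clause headed by 'insulted'; is c-commanded by the pronoun; coreference would bind this R-expression — blocked (Principle C).
— Claire: subject of the matrix clause; c-commands the pronoun but lies outside its binding domain — allowed.
— Irene: subject of the clause headed by 'notified'; c-commands the pronoun but lies outside its binding domain — allowed.
— Sofia's mentor: subject of the clause headed by 'insulted'; is c-commanded by the pronoun; coreference would bind this R-expression — blocked (Principle C).
— Wendy: subject of the clause headed by 'considered'; c-commands the pronoun but lies outside its binding domain — allowed.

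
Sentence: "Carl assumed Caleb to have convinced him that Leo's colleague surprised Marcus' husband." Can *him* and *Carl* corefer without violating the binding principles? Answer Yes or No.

Yes

*Carl* is an R-expression; Principle C requires it to be free (not bound by any c-commanding expression).
— him: object of the clause headed by 'convinced'; the pronoun does not c-command the R-expression — coreference allowed.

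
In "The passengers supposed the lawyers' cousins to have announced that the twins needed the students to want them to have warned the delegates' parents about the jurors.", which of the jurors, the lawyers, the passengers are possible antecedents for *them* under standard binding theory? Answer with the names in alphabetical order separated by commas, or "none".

the lawyers, the passengers

*them* is a pronoun; Principle B requires it to be free in its binding domain — the clause headed by 'want'.
— the jurors: second object of the clause headed by 'warned'; is c-commanded by the pronoun; coreference would bind this R-expression — blocked (Principle C).
— the lawyers: possessor inside the subject DP of the clause headed by 'announced'; does not c-command the pronoun — Principle B does not apply; allowed.
— the passengers: subject of the matrix clause; c-commands the pronoun but lies outside its binding domain — allowed.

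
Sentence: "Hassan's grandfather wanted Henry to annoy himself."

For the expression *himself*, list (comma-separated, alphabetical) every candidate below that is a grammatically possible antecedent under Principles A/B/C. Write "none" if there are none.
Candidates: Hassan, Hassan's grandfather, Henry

*himself* is a reflexive; Principle A requires it to be bound within its binding domain — the clause headed by 'annoy'.
— Hassan: possessor inside the subject DP of the matrix clause; does not c-command the reflexive — cannot bind it (Principle A).
— Hassan's grandfather: subject of the matrix clause; c-commands the reflexive but lies outside its binding domain — cannot bind it (Principle A).
— Henry: subject of the clause headed by 'annoy'; c-commands the reflexive within its binding domain — allowed (Principle A).

Henry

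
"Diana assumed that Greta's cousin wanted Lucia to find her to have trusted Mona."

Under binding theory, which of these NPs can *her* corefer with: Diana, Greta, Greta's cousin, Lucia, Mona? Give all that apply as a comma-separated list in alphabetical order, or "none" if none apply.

*her* is a pronoun; Principle B requires it to be free in its binding domain — the clause headed by 'find'.
— Diana: subject of the matrix clause; c-commands the pronoun but lies outside its binding domain — allowed.
— Greta: possessor inside the subject DP of the clause headed by 'wanted'; does not c-command the pronoun — Principle B does not apply; allowed.
— Greta's cousin: subject of the clause headed by 'wanted'; c-commands the pronoun but lies outside its binding domain — allowed.
— Lucia: subject of the clause headed by 'find'; c-commands the pronoun within its binding domain — blocked (Principle B).
— Mona: object of the clause headed by 'trusted'; is c-commanded by the pronoun; coreference would bind this R-expression — blocked (Principle C).

Diana, Greta, Greta's cousin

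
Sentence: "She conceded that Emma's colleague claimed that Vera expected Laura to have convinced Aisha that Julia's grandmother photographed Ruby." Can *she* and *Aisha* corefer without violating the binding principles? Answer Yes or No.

*Aisha* is an R-expression; Principle C requires it to be free (not bound by any c-commanding expression).
— she: subject of the matrix clause; the pronoun c-commands the R-expression — coreference blocked (Principle C).

No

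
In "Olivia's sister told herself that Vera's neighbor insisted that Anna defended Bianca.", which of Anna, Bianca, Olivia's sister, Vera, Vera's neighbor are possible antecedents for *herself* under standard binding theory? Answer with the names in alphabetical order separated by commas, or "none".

Olivia's sister

*herself* is a reflexive; Principle A requires it to be bound within its binding domain — the matrix clause.
— Anna: subject of the clause headed by 'defended'; does not c-command the reflexive — cannot bind it (Principle A).
— Bianca: object of the clause headed by 'defended'; does not c-command the reflexive — cannot bind it (Principle A).
— Olivia's sister: subject of the matrix clause; c-commands the reflexive within its binding domain — allowed (Principle A).
— Vera: possessor inside the subject DP of the clause headed by 'insisted'; does not c-command the reflexive — cannot bind it (Principle A).
— Vera's neighbor: subject of the clause headed by 'insisted'; does not c-command the reflexive — cannot bind it (Principle A).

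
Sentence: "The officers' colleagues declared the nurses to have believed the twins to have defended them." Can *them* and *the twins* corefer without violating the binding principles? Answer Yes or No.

*the twins* is an R-expression; Principle C requires it to be free (not bound by any c-commanding expression).
— them: object of the clause headed by 'defended'; the R-expression locally c-commands the pronoun — coreference blocked (Principle B on the pronoun).

No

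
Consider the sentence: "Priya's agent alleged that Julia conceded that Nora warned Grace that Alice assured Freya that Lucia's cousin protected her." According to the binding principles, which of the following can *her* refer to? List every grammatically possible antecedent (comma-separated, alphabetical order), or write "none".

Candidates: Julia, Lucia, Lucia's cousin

Julia, Lucia

*her* is a pronoun; Principle B requires it to be free in its binding domain — the clause headed by 'protected'.
— Julia: subject of the clause headed by 'conceded'; c-commands the pronoun but lies outside its binding domain — allowed.
— Lucia: possessor inside the subject DP of the clause headed by 'protected'; does not c-command the pronoun — Principle B does not apply; allowed.
— Lucia's cousin: subject of the clause headed by 'protected'; c-commands the pronoun within its binding domain — blocked (Principle B).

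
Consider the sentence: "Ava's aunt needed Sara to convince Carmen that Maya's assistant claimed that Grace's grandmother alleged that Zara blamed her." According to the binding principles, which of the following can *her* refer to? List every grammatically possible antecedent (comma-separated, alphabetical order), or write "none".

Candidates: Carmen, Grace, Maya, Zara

Carmen, Grace, Maya

*her* is a pronoun; Principle B requires it to be free in its binding domain — the clause headed by 'blamed'.
— Carmen: object of the clause headed by 'convince'; c-commands the pronoun but lies outside its binding domain — allowed.
— Grace: possessor inside the subject DP of the clause headed by 'alleged'; does not c-command the pronoun — Principle B does not apply; allowed.
— Maya: possessor inside the subject DP of the clause headed by 'claimed'; does not c-command the pronoun — Principle B does not apply; allowed.
— Zara: subject of the clause headed by 'blamed'; c-commands the pronoun within its binding domain — blocked (Principle B).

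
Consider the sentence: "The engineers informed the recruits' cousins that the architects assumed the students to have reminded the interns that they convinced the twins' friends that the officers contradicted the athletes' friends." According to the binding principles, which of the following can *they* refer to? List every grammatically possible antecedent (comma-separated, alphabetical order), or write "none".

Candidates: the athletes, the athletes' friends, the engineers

the engineers

*they* is a pronoun; Principle B requires it to be free in its binding domain — the clause headed by 'convinced'.
— the athletes: possessor inside the object DP of the clause headed by 'contradicted'; is c-commanded by the pronoun; coreference would bind this R-expression — blocked (Principle C).
— the athletes' friends: object of the clause headed by 'contradicted'; is c-commanded by the pronoun; coreference would bind this R-expression — blocked (Principle C).
— the engineers: subject of the matrix clause; c-commands the pronoun but lies outside its binding domain — allowed.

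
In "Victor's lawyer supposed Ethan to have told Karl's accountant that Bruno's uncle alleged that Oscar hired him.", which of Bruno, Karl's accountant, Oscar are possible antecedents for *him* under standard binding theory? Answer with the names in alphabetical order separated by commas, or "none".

Bruno, Karl's accountant

*him* is a pronoun; Principle B requires it to be free in its binding domain — the clause headed by 'hired'.
— Bruno: possessor inside the subject DP of the clause headed by 'alleged'; does not c-command the pronoun — Principle B does not apply; allowed.
— Karl's accountant: object of the clause headed by 'told'; c-commands the pronoun but lies outside its binding domain — allowed.
— Oscar: subject of the clause headed by 'hired'; c-commands the pronoun within its binding domain — blocked (Principle B).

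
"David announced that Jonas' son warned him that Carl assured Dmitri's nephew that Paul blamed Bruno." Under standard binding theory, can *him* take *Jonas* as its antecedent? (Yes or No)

Yes

*him* is a pronoun; Principle B requires it to be free in its binding domain — the clause headed by 'warned'.
— Jonas: possessor inside the subject DP of the clause headed by 'warned'; does not c-command the pronoun — Principle B does not apply; allowed.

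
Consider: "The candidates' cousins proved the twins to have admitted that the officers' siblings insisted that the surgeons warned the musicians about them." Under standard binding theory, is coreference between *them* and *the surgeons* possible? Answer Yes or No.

No

*the surgeons* is an R-expression; Principle C requires it to be free (not bound by any c-commanding expression).
— them: second object of the clause headed by 'warned'; the R-expression locally c-commands the pronoun — coreference blocked (Principle B on the pronoun).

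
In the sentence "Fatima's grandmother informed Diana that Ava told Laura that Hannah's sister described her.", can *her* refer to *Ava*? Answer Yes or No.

Yes

*her* is a pronoun; Principle B requires it to be free in its binding domain — the clause headed by 'described'.
— Ava: subject of the clause headed by 'told'; c-commands the pronoun but lies outside its binding domain — allowed.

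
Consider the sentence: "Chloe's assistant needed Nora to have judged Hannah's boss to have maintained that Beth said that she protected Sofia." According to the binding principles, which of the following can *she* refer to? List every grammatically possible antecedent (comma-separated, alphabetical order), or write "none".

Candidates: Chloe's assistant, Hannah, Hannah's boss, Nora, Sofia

Chloe's assistant, Hannah, Hannah's boss, Nora

*she* is a pronoun; Principle B requires it to be free in its binding domain — the clause headed by 'protected'.
— Chloe's assistant: subject of the matrix clause; c-commands the pronoun but lies outside its binding domain — allowed.
— Hannah: possessor inside the subject DP of the clause headed by 'maintained'; does not c-command the pronoun — Principle B does not apply; allowed.
— Hannah's boss: subject of the clause headed by 'maintained'; c-commands the pronoun but lies outside its binding domain — allowed.
— Nora: subject of the clause headed by 'judged'; c-commands the pronoun but lies outside its binding domain — allowed.
— Sofia: object of the clause headed by 'protected'; is c-commanded by the pronoun; coreference would bind this R-expression — blocked (Principle C).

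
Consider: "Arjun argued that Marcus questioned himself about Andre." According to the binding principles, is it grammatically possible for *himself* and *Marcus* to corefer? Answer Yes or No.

*himself* is a reflexive; Principle A requires it to be bound within its binding domain — the clause headed by 'questioned'.
— Marcus: subject of the clause headed by 'questioned'; c-commands the reflexive within its binding domain — allowed (Principle A).

Yes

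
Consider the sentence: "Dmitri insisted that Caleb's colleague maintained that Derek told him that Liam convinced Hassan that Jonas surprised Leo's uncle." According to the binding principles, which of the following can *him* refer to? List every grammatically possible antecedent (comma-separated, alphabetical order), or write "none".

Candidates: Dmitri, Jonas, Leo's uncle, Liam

Dmitri

*him* is a pronoun; Principle B requires it to be free in its binding domain — the clause headed by 'told'.
— Dmitri: subject of the matrix clause; c-commands the pronoun but lies outside its binding domain — allowed.
— Jonas: subject of the clause headed by 'surprised'; is c-commanded by the pronoun; coreference would bind this R-expression — blocked (Principle C).
— Leo's uncle: object of the clause headed by 'surprised'; is c-commanded by the pronoun; coreference would bind this R-expression — blocked (Principle C).
— Liam: subject of the clause headed by 'convinced'; is c-commanded by the pronoun; coreference would bind this R-expression — blocked (Principle C).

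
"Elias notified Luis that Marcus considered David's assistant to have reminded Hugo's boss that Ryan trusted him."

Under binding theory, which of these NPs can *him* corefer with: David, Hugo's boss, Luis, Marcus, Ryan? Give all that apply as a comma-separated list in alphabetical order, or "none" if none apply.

David, Hugo's boss, Luis, Marcus

*him* is a pronoun; Principle B requires it to be free in its binding domain — the clause headed by 'trusted'.
— David: possessor inside the subject DP of the clause headed by 'reminded'; does not c-command the pronoun — Principle B does not apply; allowed.
— Hugo's boss: object of the clause headed by 'reminded'; c-commands the pronoun but lies outside its binding domain — allowed.
— Luis: object of the matrix clause; c-commands the pronoun but lies outside its binding domain — allowed.
— Marcus: subject of the clause headed by 'considered'; c-commands the pronoun but lies outside its binding domain — allowed.
— Ryan: subject of the clause headed by 'trusted'; c-commands the pronoun within its binding domain — blocked (Principle B).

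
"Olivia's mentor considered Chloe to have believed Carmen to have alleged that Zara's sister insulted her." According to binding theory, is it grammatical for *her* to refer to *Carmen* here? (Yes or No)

Yes

*Carmen* is an R-expression; Principle C requires it to be free (not bound by any c-commanding expression).
— her: object of the clause headed by 'insulted'; the pronoun does not c-command the R-expression — coreference allowed.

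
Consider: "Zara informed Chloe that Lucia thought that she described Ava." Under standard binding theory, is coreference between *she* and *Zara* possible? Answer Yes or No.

*Zara* is an R-expression; Principle C requires it to be free (not bound by any c-commanding expression).
— she: subject of the clause headed by 'described'; the pronoun does not c-command the R-expression — coreference allowed.

Yes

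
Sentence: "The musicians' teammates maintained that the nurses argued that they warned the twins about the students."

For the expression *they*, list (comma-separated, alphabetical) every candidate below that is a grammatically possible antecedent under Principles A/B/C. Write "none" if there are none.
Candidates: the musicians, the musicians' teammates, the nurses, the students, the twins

*they* is a pronoun; Principle B requires it to be free in its binding domain — the clause headed by 'warned'.
— the musicians: possessor inside the subject DP of the matrix clause; does not c-command the pronoun — Principle B does not apply; allowed.
— the musicians' teammates: subject of the matrix clause; c-commands the pronoun but lies outside its binding domain — allowed.
— the nurses: subject of the clause headed by 'argued'; c-commands the pronoun but lies outside its binding domain — allowed.
— the students: second object of the clause headed by 'warned'; is c-commanded by the pronoun; coreference would bind this R-expression — blocked (Principle C).
— the twins: object of the clause headed by 'warned'; is c-commanded by the pronoun; coreference would bind this R-expression — blocked (Principle C).

the musicians, the musicians' teammates, the nurses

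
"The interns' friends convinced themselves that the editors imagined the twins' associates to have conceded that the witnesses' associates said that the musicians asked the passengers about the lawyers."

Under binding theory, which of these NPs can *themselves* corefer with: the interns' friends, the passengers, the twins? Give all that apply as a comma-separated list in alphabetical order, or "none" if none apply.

*themselves* is a reflexive; Principle A requires it to be bound within its binding domain — the matrix clause.
— the interns' friends: subject of the matrix clause; c-commands the reflexive within its binding domain — allowed (Principle A).
— the passengers: object of the clause headed by 'asked'; does not c-command the reflexive — cannot bind it (Principle A).
— the twins: possessor inside the subject DP of the clause headed by 'conceded'; does not c-command the reflexive — cannot bind it (Principle A).

the interns' friends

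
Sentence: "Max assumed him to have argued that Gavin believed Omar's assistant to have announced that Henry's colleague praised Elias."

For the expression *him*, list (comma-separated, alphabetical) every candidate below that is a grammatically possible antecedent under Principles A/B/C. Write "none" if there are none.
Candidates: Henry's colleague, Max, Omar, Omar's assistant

none

*him* is a pronoun; Principle B requires it to be free in its binding domain — the matrix clause.
— Henry's colleague: subject of the clause headed by 'praised'; is c-commanded by the pronoun; coreference would bind this R-expression — blocked (Principle C).
— Max: subject of the matrix clause; c-commands the pronoun within its binding domain — blocked (Principle B).
— Omar: possessor inside the subject DP of the clause headed by 'announced'; is c-commanded by the pronoun; coreference would bind this R-expression — blocked (Principle C).
— Omar's assistant: subject of the clause headed by 'announced'; is c-commanded by the pronoun; coreference would bind this R-expression — blocked (Principle C).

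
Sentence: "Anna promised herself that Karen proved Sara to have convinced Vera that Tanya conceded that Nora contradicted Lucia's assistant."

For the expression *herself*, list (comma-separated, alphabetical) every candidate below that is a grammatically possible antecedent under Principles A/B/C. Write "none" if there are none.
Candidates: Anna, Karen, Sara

Anna

*herself* is a reflexive; Principle A requires it to be bound within its binding domain — the matrix clause.
— Anna: subject of the matrix clause; c-commands the reflexive within its binding domain — allowed (Principle A).
— Karen: subject of the clause headed by 'proved'; does not c-command the reflexive — cannot bind it (Principle A).
— Sara: subject of the clause headed by 'convinced'; does not c-command the reflexive — cannot bind it (Principle A).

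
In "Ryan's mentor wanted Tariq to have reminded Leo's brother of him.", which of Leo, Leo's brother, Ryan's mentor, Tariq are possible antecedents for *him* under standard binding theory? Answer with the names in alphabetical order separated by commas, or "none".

*him* is a pronoun; Principle B requires it to be free in its binding domain — the clause headed by 'reminded'.
— Leo: possessor inside the object DP of the clause headed by 'reminded'; does not c-command the pronoun — Principle B does not apply; allowed.
— Leo's brother: object of the clause headed by 'reminded'; c-commands the pronoun within its binding domain — blocked (Principle B).
— Ryan's mentor: subject of the matrix clause; c-commands the pronoun but lies outside its binding domain — allowed.
— Tariq: subject of the clause headed by 'reminded'; c-commands the pronoun within its binding domain — blocked (Principle B).

Leo, Ryan's mentor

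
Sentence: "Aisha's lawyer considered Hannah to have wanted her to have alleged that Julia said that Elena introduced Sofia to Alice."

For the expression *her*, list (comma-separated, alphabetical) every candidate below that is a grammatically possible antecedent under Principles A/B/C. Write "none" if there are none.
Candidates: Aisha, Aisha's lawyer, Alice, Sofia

Aisha, Aisha's lawyer

*her* is a pronoun; Principle B requires it to be free in its binding domain — the clause headed by 'wanted'.
— Aisha: possessor inside the subject DP of the matrix clause; does not c-command the pronoun — Principle B does not apply; allowed.
— Aisha's lawyer: subject of the matrix clause; c-commands the pronoun but lies outside its binding domain — allowed.
— Alice: second object of the clause headed by 'introduced'; is c-commanded by the pronoun; coreference would bind this R-expression — blocked (Principle C).
— Sofia: object of the clause headed by 'introduced'; is c-commanded by the pronoun; coreference would bind this R-expression — blocked (Principle C).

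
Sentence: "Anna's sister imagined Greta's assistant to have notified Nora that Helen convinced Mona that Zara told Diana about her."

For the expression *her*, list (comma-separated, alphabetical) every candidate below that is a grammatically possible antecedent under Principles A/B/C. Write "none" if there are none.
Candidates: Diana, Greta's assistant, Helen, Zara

*her* is a pronoun; Principle B requires it to be free in its binding domain — the clause headed by 'told'.
— Diana: object of the clause headed by 'told'; c-commands the pronoun within its binding domain — blocked (Principle B).
— Greta's assistant: subject of the clause headed by 'notified'; c-commands the pronoun but lies outside its binding domain — allowed.
— Helen: subject of the clause headed by 'convinced'; c-commands the pronoun but lies outside its binding domain — allowed.
— Zara: subject of the clause headed by 'told'; c-commands the pronoun within its binding domain — blocked (Principle B).

Greta's assistant, Helen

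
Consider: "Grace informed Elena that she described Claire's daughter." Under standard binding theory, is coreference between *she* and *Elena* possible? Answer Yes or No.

Yes

*Elena* is an R-expression; Principle C requires it to be free (not bound by any c-commanding expression).
— she: subject of the clause headed by 'described'; the pronoun does not c-command the R-expression — coreference allowed.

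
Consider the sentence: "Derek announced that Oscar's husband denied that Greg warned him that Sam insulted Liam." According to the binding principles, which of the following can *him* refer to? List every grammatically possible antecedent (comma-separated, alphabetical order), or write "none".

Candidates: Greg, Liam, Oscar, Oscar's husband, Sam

*him* is a pronoun; Principle B requires it to be free in its binding domain — the clause headed by 'warned'.
— Greg: subject of the clause headed by 'warned'; c-commands the pronoun within its binding domain — blocked (Principle B).
— Liam: object of the clause headed by 'insulted'; is c-commanded by the pronoun; coreference would bind this R-expression — blocked (Principle C).
— Oscar: possessor inside the subject DP of the clause headed by 'denied'; does not c-command the pronoun — Principle B does not apply; allowed.
— Oscar's husband: subject of the clause headed by 'denied'; c-commands the pronoun but lies outside its binding domain — allowed.
— Sam: subject of the clause headed by 'insulted'; is c-commanded by the pronoun; coreference would bind this R-expression — blocked (Principle C).

Oscar, Oscar's husband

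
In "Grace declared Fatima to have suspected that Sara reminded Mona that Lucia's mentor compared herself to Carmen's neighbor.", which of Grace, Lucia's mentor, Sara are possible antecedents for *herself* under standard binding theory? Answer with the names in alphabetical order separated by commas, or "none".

*herself* is a reflexive; Principle A requires it to be bound within its binding domain — the clause headed by 'compared'.
— Grace: subject of the matrix clause; c-commands the reflexive but lies outside its binding domain — cannot bind it (Principle A).
— Lucia's mentor: subject of the clause headed by 'compared'; c-commands the reflexive within its binding domain — allowed (Principle A).
— Sara: subject of the clause headed by 'reminded'; c-commands the reflexive but lies outside its binding domain — cannot bind it (Principle A).

Lucia's mentor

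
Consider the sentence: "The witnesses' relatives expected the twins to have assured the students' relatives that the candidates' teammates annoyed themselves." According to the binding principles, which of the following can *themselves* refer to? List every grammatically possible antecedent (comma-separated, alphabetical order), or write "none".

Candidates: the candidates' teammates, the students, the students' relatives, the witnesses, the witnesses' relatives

*themselves* is a reflexive; Principle A requires it to be bound within its binding domain — the clause headed by 'annoyed'.
— the candidates' teammates: subject of the clause headed by 'annoyed'; c-commands the reflexive within its binding domain — allowed (Principle A).
— the students: possessor inside the object DP of the clause headed by 'assured'; does not c-command the reflexive — cannot bind it (Principle A).
— the students' relatives: object of the clause headed by 'assured'; c-commands the reflexive but lies outside its binding domain — cannot bind it (Principle A).
— the witnesses: possessor inside the subject DP of the matrix clause; does not c-command the reflexive — cannot bind it (Principle A).
— the witnesses' relatives: subject of the matrix clause; c-commands the reflexive but lies outside its binding domain — cannot bind it (Principle A).

the candidates' teammates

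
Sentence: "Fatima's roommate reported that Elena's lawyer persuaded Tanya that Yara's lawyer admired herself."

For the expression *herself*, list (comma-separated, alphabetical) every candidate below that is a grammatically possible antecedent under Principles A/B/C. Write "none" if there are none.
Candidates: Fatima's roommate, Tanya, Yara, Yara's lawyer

Yara's lawyer

*herself* is a reflexive; Principle A requires it to be bound within its binding domain — the clause headed by 'admired'.
— Fatima's roommate: subject of the matrix clause; c-commands the reflexive but lies outside its binding domain — cannot bind it (Principle A).
— Tanya: object of the clause headed by 'persuaded'; c-commands the reflexive but lies outside its binding domain — cannot bind it (Principle A).
— Yara: possessor inside the subject DP of the clause headed by 'admired'; does not c-command the reflexive — cannot bind it (Principle A).
— Yara's lawyer: subject of the clause headed by 'admired'; c-commands the reflexive within its binding domain — allowed (Principle A).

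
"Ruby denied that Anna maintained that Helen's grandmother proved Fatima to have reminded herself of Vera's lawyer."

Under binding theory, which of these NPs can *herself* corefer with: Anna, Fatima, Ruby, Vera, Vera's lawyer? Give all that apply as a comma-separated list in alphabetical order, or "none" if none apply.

*herself* is a reflexive; Principle A requires it to be bound within its binding domain — the clause headed by 'reminded'.
— Anna: subject of the clause headed by 'maintained'; c-commands the reflexive but lies outside its binding domain — cannot bind it (Principle A).
— Fatima: subject of the clause headed by 'reminded'; c-commands the reflexive within its binding domain — allowed (Principle A).
— Ruby: subject of the matrix clause; c-commands the reflexive but lies outside its binding domain — cannot bind it (Principle A).
— Vera: possessor inside the second object DP of the clause headed by 'reminded'; does not c-command the reflexive — cannot bind it (Principle A).
— Vera's lawyer: second object of the clause headed by 'reminded'; does not c-command the reflexive — cannot bind it (Principle A).

Fatima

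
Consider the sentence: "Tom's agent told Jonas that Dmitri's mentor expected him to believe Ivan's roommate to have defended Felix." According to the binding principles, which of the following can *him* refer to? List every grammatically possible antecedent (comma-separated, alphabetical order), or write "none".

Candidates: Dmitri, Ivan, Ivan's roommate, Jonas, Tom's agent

*him* is a pronoun; Principle B requires it to be free in its binding domain — the clause headed by 'expected'.
— Dmitri: possessor inside the subject DP of the clause headed by 'expected'; does not c-command the pronoun — Principle B does not apply; allowed.
— Ivan: possessor inside the subject DP of the clause headed by 'defended'; is c-commanded by the pronoun; coreference would bind this R-expression — blocked (Principle C).
— Ivan's roommate: subject of the clause headed by 'defended'; is c-commanded by the pronoun; coreference would bind this R-expression — blocked (Principle C).
— Jonas: object of the matrix clause; c-commands the pronoun but lies outside its binding domain — allowed.
— Tom's agent: subject of the matrix clause; c-commands the pronoun but lies outside its binding domain — allowed.

Dmitri, Jonas, Tom's agent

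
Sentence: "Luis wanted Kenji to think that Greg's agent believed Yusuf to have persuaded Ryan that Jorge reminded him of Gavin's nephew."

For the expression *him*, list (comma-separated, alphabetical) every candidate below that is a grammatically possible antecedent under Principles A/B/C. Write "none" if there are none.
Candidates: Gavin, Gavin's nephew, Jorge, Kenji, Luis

Kenji, Luis

*him* is a pronoun; Principle B requires it to be free in its binding domain — the clause headed by 'reminded'.
— Gavin: possessor inside the second object DP of the clause headed by 'reminded'; is c-commanded by the pronoun; coreference would bind this R-expression — blocked (Principle C).
— Gavin's nephew: second object of the clause headed by 'reminded'; is c-commanded by the pronoun; coreference would bind this R-expression — blocked (Principle C).
— Jorge: subject of the clause headed by 'reminded'; c-commands the pronoun within its binding domain — blocked (Principle B).
— Kenji: subject of the clause headed by 'think'; c-commands the pronoun but lies outside its binding domain — allowed.
— Luis: subject of the matrix clause; c-commands the pronoun but lies outside its binding domain — allowed.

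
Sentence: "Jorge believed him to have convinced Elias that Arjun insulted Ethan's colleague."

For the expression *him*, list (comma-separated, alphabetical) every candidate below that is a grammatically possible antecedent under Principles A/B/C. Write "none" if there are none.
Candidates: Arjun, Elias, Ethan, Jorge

none

*him* is a pronoun; Principle B requires it to be free in its binding domain — the matrix clause.
— Arjun: subject of the clause headed by 'insulted'; is c-commanded by the pronoun; coreference would bind this R-expression — blocked (Principle C).
— Elias: object of the clause headed by 'convinced'; is c-commanded by the pronoun; coreference would bind this R-expression — blocked (Principle C).
— Ethan: possessor inside the object DP of the clause headed by 'insulted'; is c-commanded by the pronoun; coreference would bind this R-expression — blocked (Principle C).
— Jorge: subject of the matrix clause; c-commands the pronoun within its binding domain — blocked (Principle B).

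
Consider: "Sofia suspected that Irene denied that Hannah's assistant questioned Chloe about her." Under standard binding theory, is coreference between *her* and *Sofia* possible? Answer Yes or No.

*Sofia* is an R-expression; Principle C requires it to be free (not bound by any c-commanding expression).
— her: second object of the clause headed by 'questioned'; the pronoun does not c-command the R-expression — coreference allowed.

Yes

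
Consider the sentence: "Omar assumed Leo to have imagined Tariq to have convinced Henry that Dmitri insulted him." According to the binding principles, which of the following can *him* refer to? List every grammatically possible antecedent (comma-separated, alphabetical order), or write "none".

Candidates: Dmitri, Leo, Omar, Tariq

*him* is a pronoun; Principle B requires it to be free in its binding domain — the clause headed by 'insulted'.
— Dmitri: subject of the clause headed by 'insulted'; c-commands the pronoun within its binding domain — blocked (Principle B).
— Leo: subject of the clause headed by 'imagined'; c-commands the pronoun but lies outside its binding domain — allowed.
— Omar: subject of the matrix clause; c-commands the pronoun but lies outside its binding domain — allowed.
— Tariq: subject of the clause headed by 'convinced'; c-commands the pronoun but lies outside its binding domain — allowed.

Leo, Omar, Tariq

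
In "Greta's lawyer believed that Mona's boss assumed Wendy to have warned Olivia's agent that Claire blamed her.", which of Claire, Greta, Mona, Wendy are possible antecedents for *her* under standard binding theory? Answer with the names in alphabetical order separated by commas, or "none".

*her* is a pronoun; Principle B requires it to be free in its binding domain — the clause headed by 'blamed'.
— Claire: subject of the clause headed by 'blamed'; c-commands the pronoun within its binding domain — blocked (Principle B).
— Greta: possessor inside the subject DP of the matrix clause; does not c-command the pronoun — Principle B does not apply; allowed.
— Mona: possessor inside the subject DP of the clause headed by 'assumed'; does not c-command the pronoun — Principle B does not apply; allowed.
— Wendy: subject of the clause headed by 'warned'; c-commands the pronoun but lies outside its binding domain — allowed.

Greta, Mona, Wendy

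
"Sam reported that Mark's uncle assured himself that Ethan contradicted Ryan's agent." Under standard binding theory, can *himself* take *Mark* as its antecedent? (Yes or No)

No

*himself* is a reflexive; Principle A requires it to be bound within its binding domain — the clause headed by 'assured'.
— Mark: possessor inside the subject DP of the clause headed by 'assured'; does not c-command the reflexive — cannot bind it (Principle A).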